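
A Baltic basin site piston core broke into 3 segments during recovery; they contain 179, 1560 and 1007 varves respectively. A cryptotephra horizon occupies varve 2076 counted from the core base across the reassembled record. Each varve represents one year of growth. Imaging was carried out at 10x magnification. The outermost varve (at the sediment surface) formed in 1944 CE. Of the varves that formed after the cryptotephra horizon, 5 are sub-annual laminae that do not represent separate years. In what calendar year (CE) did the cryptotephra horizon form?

Total varves = 179 + 1560 + 1007 = 2746.
Between varve 2076 and the sediment surface there are 2746 − 2076 = 670 varves.
670 − 5 false = 665 true varves after the cryptotephra horizon.
1944 − 665 = 1279 CE.

1279 CE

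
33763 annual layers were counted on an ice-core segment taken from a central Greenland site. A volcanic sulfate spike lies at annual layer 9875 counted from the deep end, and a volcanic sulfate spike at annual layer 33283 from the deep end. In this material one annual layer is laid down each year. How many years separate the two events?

23408 years

33283 − 9875 = 23408 annual layers lie between the two events.
That is 23408 years at one annual layer per year.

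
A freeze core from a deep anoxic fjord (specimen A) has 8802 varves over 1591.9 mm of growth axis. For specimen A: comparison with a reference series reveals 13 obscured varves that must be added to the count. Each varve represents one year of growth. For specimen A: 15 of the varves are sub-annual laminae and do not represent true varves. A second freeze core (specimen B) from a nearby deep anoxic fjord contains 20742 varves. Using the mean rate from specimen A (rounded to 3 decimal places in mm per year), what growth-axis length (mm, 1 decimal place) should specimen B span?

3754.3 mm

Specimen A: true varve count = 8802 − 15 + 13 = 8800.
A: Mean rate = 1591.9 mm / 8800 years ≈ 0.181 mm/yr.
Length of B = 0.181 × 20742 = 3754.3 mm.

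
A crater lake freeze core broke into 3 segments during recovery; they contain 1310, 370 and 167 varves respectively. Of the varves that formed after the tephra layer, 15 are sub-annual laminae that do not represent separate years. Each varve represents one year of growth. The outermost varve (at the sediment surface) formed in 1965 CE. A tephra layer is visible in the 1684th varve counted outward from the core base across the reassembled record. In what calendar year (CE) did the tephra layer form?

1817 CE

Total varves = 1310 + 370 + 167 = 1847.
The tephra layer sits at varve 1684 from the core base, so 1847 − 1684 = 163 varves formed after it.
163 − 15 false = 148 true varves after the tephra layer.
1965 − 148 = 1817 CE.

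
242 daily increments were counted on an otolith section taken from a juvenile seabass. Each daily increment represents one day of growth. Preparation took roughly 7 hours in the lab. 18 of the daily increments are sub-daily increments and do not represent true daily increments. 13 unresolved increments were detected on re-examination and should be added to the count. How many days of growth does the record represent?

237 days

After corrections the count is 242 − 18 + 13 = 237 daily increments.
At one daily increment per day, that is 237 days.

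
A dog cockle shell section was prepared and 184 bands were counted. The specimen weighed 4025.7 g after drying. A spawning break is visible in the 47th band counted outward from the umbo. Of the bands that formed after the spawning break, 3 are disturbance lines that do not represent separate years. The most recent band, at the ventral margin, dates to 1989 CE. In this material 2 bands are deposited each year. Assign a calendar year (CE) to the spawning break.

1922 CE

184 − 47 = 137 bands lie beyond the spawning break toward the ventral margin.
137 − 3 false = 134 true bands after the spawning break.
134 bands at 2 per year is 134 / 2 = 67 years.
1989 − 67 = 1922 CE.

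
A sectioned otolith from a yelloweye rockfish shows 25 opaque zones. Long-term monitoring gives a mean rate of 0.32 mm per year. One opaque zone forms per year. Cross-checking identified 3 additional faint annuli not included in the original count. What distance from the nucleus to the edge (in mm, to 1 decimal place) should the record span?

9.0 mm

True opaque zone count = 25 + 3 = 28.
Predicted length = 0.32 mm/year × 28 years = 9.0 mm.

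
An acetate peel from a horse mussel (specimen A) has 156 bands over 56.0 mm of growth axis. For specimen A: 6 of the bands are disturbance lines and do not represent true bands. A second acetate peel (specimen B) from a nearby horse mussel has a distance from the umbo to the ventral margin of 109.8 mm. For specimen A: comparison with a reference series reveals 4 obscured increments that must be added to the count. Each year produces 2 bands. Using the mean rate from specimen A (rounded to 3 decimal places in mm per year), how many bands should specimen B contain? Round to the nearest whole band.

Specimen A: true band count = 156 − 6 + 4 = 154.
Specimen A: 154 bands at 2 per year is 154 / 2 = 77 years.
A: 56.0 mm over 77 years gives 56.0 / 77 ≈ 0.727 mm/yr.
Specimen B: 109.8 mm / 0.727 mm per year = 151.03 years; at 2 bands per year that is 151.03 × 2 ≈ 302 bands.

302 bands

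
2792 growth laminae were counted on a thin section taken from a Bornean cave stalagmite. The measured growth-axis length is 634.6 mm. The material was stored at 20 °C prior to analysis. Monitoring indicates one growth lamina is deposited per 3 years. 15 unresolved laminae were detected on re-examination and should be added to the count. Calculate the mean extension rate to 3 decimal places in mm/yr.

True growth lamina count = 2792 + 15 = 2807.
Multiplying by 3 years per growth lamina: 2807 × 3 = 8421 years.
Extension rate ≈ 634.6 / 8421 = 0.075 mm/yr.

0.075 mm/yr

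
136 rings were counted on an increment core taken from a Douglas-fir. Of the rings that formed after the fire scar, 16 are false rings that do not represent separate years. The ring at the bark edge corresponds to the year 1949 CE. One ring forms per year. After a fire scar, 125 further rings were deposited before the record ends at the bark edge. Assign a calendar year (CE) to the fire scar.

1840 CE

There are 125 rings younger than the fire scar.
Excluding 16 false rings: 125 − 16 = 109.
The ring at the bark edge is 1949 CE, so the fire scar dates to 1949 − 109 = 1840 CE.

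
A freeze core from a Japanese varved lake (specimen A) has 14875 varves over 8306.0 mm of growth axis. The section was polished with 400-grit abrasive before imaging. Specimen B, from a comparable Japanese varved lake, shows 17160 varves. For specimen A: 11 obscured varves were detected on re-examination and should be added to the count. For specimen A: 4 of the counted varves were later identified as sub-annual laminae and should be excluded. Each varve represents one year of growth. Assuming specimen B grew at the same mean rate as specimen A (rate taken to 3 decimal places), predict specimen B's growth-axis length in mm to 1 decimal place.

9575.3 mm

Specimen A: after corrections the count is 14875 − 4 + 11 = 14882 varves.
A: 8306.0 mm over 14882 years gives 8306.0 / 14882 ≈ 0.558 mm per year.
B's length ≈ 0.558 × 17160 = 9575.3 mm.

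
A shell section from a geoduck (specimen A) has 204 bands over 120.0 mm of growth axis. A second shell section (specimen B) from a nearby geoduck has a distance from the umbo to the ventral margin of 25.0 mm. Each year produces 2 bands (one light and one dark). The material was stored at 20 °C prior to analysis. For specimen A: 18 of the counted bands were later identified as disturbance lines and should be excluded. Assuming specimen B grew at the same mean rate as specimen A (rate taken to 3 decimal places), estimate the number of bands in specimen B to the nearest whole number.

Specimen A: adjusted count: 204 − 18 = 186 bands.
Specimen A: with 2 bands per year, 186 / 2 = 93 years.
A: Extension rate ≈ 120.0 / 93 = 1.290 mm/yr.
For B, 25.0 / 1.290 = 19.38 years; at 2 bands per year that is 19.38 × 2 ≈ 39 bands.

39 bands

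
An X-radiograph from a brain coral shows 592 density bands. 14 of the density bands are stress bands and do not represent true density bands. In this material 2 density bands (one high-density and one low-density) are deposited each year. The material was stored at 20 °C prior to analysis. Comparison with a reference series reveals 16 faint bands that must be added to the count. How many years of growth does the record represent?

297 years

True density band count = 592 − 14 + 16 = 594.
Dividing by 2 density bands per year: 594 / 2 = 297 years.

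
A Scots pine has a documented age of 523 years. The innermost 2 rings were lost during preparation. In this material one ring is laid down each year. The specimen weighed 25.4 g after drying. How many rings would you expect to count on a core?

521 rings

At one ring per year, 523 years correspond to 523 rings.
Subtracting the 2 rings not captured gives 523 − 2 = 521 rings in the record.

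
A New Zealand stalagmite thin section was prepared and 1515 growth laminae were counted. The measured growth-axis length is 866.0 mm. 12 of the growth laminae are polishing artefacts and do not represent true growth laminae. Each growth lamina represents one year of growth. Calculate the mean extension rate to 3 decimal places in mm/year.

0.576 mm/year

After corrections the count is 1515 − 12 = 1503 growth laminae.
Extension rate ≈ 866.0 / 1503 = 0.576 mm/year.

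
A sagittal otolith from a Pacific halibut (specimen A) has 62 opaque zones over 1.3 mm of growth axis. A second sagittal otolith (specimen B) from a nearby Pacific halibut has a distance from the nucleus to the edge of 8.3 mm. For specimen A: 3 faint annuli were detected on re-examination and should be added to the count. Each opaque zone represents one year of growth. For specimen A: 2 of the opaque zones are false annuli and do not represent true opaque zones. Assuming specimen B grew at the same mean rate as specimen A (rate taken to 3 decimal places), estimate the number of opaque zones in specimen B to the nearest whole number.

Specimen A: adjusted count: 62 − 2 + 3 = 63 opaque zones.
A: Mean rate = 1.3 mm / 63 years ≈ 0.021 mm/yr.
B spans 8.3 / 0.021 = 395.24 years ≈ 395 opaque zones.

395 opaque zones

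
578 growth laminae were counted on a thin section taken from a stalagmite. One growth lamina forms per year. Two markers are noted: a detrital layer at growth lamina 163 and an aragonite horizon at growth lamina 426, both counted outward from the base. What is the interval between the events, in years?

263 years

The two markers are separated by 426 − 163 = 263 growth laminae.
That is 263 years at one growth lamina per year.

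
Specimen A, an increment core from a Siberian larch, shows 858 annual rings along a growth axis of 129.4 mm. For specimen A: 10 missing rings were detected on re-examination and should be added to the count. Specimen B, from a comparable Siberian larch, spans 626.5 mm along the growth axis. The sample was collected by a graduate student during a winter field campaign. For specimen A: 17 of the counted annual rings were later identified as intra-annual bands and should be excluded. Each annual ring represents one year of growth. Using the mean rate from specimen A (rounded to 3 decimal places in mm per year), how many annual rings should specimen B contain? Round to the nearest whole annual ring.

Specimen A: adjusted count: 858 − 17 + 10 = 851 annual rings.
A: 129.4 mm over 851 years gives 129.4 / 851 ≈ 0.152 mm/year.
B spans 626.5 / 0.152 = 4121.71 years ≈ 4122 annual rings.

4122 annual rings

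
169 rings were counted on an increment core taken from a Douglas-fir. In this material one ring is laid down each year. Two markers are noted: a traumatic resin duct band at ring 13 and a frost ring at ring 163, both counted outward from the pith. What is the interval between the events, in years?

150 yr

163 − 13 = 150 rings lie between the two events.
That is 150 years at one ring per year.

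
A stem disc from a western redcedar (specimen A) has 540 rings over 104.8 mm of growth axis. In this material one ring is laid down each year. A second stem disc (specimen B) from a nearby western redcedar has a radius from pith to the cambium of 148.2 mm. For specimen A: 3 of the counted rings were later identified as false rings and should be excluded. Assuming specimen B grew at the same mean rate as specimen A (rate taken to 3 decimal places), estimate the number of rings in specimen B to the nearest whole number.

760 rings

Specimen A: after corrections the count is 540 − 3 = 537 rings.
A: Mean rate = 104.8 mm / 537 years ≈ 0.195 mm/year.
Specimen B: 148.2 mm / 0.195 mm per year = 760.00 years ≈ 760 rings.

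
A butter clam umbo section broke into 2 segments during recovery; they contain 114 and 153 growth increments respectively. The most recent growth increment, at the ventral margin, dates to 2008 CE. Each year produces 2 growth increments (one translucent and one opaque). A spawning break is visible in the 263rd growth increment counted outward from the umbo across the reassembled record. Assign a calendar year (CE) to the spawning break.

Total growth increments = 114 + 153 = 267.
The spawning break sits at growth increment 263 from the umbo, so 267 − 263 = 4 growth increments formed after it.
Dividing by 2 growth increments per year: 4 / 2 = 2 years.
Counting back 2 years from 2008 CE places the spawning break in 2008 − 2 = 2006 CE.

2006 CE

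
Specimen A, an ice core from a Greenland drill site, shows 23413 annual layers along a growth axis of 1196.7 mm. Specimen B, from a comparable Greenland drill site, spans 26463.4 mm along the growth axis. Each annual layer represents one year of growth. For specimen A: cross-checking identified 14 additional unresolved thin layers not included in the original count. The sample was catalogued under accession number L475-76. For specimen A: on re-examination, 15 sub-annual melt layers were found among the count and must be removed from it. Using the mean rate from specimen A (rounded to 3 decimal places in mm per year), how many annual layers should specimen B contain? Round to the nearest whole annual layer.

Specimen A: correcting the raw count gives 23413 − 15 + 14 = 23412 true annual layers.
A: 1196.7 mm over 23412 years gives 1196.7 / 23412 ≈ 0.051 mm per year.
B spans 26463.4 / 0.051 = 518890.20 years ≈ 518890 annual layers.

518890 annual layers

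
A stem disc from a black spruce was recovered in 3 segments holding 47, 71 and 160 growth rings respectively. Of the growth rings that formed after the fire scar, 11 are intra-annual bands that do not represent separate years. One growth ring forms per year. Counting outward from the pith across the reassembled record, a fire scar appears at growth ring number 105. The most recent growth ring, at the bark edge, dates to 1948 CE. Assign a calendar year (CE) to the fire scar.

1786 CE

Total growth rings = 47 + 71 + 160 = 278.
278 − 105 = 173 growth rings lie beyond the fire scar toward the bark edge.
Removing the 11 false growth rings leaves 173 − 11 = 162 true growth rings beyond the fire scar.
The growth ring at the bark edge is 1948 CE, so the fire scar dates to 1948 − 162 = 1786 CE.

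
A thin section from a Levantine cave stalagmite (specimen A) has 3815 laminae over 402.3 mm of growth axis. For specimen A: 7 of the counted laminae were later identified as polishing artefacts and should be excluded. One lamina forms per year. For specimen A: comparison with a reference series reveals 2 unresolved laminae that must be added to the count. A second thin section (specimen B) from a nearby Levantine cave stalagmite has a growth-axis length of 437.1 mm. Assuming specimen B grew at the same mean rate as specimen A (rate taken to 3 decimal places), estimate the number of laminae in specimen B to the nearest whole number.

4124 laminae

Specimen A: true lamina count = 3815 − 7 + 2 = 3810.
A: Mean rate = 402.3 mm / 3810 years ≈ 0.106 mm/year.
For B, 437.1 / 0.106 = 4123.58 years ≈ 4124 laminae.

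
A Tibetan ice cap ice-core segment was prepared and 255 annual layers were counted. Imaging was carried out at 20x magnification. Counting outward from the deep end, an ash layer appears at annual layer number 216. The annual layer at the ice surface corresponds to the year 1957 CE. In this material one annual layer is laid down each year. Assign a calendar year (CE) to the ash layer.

Between annual layer 216 and the ice surface there are 255 − 216 = 39 annual layers.
1957 − 39 = 1918 CE.

1918 CE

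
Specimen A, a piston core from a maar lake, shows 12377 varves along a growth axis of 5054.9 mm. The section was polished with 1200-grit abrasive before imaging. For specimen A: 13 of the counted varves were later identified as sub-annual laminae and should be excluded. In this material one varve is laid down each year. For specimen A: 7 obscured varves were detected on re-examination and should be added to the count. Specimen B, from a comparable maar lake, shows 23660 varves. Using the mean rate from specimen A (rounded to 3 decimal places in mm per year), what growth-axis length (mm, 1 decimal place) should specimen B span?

9676.9 mm

Specimen A: adjusted count: 12377 − 13 + 7 = 12371 varves.
A: 5054.9 mm over 12371 years gives 5054.9 / 12371 ≈ 0.409 mm/year.
Length of B = 0.409 × 23660 = 9676.9 mm.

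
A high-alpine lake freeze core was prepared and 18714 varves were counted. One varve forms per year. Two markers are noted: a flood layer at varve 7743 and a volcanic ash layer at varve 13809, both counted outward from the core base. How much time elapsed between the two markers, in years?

6066 years

Separation: 13809 − 7743 = 6066 varves.
That is 6066 years at one varve per year.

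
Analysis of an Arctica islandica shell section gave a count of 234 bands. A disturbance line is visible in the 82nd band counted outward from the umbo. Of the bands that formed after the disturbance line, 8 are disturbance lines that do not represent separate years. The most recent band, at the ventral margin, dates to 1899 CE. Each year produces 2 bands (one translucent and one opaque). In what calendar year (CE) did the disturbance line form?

Between band 82 and the ventral margin there are 234 − 82 = 152 bands.
152 − 8 false = 144 true bands after the disturbance line.
144 bands at 2 per year is 144 / 2 = 72 years.
The band at the ventral margin is 1899 CE, so the disturbance line dates to 1899 − 72 = 1827 CE.

1827 CE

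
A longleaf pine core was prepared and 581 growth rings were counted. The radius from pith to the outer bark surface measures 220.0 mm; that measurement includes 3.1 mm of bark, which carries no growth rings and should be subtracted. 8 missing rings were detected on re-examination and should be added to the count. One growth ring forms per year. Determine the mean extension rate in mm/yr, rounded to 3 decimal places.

Adjusted count: 581 + 8 = 589 growth rings.
The growth record spans 220.0 − 3.1 = 216.9 mm.
Mean rate = 216.9 mm / 589 years ≈ 0.368 mm/yr.

0.368 mm/yr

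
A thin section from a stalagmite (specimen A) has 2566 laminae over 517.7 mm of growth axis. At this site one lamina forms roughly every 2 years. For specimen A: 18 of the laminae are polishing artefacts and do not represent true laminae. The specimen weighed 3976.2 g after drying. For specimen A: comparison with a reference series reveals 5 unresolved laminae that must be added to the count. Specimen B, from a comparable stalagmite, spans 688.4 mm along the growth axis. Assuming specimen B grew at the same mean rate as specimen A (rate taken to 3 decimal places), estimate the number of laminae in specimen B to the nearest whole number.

3408 laminae

Specimen A: correcting the raw count gives 2566 − 18 + 5 = 2553 true laminae.
Specimen A: at 2 years per lamina, 2553 × 2 = 5106 years.
A: Mean rate = 517.7 mm / 5106 years ≈ 0.101 mm per year.
Specimen B: 688.4 mm / 0.101 mm per year = 6815.84 years; at 2 years per lamina that is 6815.84 / 2 ≈ 3408 laminae.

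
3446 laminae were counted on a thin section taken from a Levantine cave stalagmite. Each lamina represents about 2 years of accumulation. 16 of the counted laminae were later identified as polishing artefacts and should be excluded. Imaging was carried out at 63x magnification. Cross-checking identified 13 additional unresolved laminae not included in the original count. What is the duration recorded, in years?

6886 yr

True lamina count = 3446 − 16 + 13 = 3443.
3443 laminae at 2 years each span 3443 × 2 = 6886 years.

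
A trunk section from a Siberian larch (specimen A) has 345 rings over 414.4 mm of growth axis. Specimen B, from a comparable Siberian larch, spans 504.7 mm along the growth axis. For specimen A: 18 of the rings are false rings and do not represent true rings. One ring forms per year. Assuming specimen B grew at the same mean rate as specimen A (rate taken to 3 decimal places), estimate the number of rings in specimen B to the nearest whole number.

Specimen A: after corrections the count is 345 − 18 = 327 rings.
A: Extension rate ≈ 414.4 / 327 = 1.267 mm/yr.
B spans 504.7 / 1.267 = 398.34 years ≈ 398 rings.

398 rings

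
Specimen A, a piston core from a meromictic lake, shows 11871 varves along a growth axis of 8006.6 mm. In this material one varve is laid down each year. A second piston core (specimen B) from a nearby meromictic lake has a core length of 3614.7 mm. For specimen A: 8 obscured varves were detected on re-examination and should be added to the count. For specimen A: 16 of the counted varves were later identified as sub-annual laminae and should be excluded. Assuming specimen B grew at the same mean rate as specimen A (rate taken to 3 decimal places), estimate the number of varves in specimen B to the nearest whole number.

Specimen A: after corrections the count is 11871 − 16 + 8 = 11863 varves.
A: Extension rate ≈ 8006.6 / 11863 = 0.675 mm per year.
B spans 3614.7 / 0.675 = 5355.11 years ≈ 5355 varves.

5355 varves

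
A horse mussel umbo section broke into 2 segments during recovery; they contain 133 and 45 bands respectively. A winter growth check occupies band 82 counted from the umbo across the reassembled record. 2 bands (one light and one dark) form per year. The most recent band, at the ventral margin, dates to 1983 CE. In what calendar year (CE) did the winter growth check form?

Total bands = 133 + 45 = 178.
Between band 82 and the ventral margin there are 178 − 82 = 96 bands.
With 2 bands per year, 96 / 2 = 48 years.
The band at the ventral margin is 1983 CE, so the winter growth check dates to 1983 − 48 = 1935 CE.

1935 CE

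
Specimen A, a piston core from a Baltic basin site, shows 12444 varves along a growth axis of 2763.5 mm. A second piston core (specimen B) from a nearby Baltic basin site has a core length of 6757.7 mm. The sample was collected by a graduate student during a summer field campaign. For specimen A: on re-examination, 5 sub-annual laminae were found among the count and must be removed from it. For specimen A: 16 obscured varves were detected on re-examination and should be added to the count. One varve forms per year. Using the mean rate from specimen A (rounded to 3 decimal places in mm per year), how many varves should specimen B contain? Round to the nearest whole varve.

30440 varves

Specimen A: after corrections the count is 12444 − 5 + 16 = 12455 varves.
A: 2763.5 mm over 12455 years gives 2763.5 / 12455 ≈ 0.222 mm/year.
For B, 6757.7 / 0.222 = 30440.09 years ≈ 30440 varves.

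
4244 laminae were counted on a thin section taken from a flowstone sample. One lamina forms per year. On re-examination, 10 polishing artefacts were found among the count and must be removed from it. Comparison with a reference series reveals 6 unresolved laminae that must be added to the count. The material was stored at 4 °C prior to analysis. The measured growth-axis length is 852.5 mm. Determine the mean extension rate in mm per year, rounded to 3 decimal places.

After corrections the count is 4244 − 10 + 6 = 4240 laminae.
Extension rate ≈ 852.5 / 4240 = 0.201 mm per year.

0.201 mm per year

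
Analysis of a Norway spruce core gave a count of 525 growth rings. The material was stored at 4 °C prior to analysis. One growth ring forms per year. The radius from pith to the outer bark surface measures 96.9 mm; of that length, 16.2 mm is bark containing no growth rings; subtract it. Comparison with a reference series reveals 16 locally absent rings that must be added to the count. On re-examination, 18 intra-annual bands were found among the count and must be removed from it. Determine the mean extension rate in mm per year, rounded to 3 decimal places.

0.154 mm per year

After corrections the count is 525 − 18 + 16 = 523 growth rings.
Removing the 16.2 mm offcut leaves 96.9 − 16.2 = 80.7 mm.
80.7 mm over 523 years gives 80.7 / 523 ≈ 0.154 mm per year.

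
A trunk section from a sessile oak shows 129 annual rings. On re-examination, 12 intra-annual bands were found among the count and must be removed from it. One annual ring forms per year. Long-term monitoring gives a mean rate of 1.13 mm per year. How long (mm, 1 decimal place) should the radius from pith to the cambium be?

132.2 mm

True annual ring count = 129 − 12 = 117.
Predicted length = 1.13 mm/year × 117 years = 132.2 mm.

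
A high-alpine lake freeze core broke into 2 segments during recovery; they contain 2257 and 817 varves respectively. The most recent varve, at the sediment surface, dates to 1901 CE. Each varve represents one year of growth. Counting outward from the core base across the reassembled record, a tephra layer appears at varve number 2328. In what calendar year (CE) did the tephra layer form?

Total varves = 2257 + 817 = 3074.
3074 − 2328 = 746 varves lie beyond the tephra layer toward the sediment surface.
Counting back 746 years from 1901 CE places the tephra layer in 1901 − 746 = 1155 CE.

1155 CE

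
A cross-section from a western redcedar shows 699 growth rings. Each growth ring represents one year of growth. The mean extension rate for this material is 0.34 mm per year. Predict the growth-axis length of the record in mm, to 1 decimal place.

699 years of growth are recorded.
Predicted length = 0.34 mm/year × 699 years = 237.7 mm.

237.7 mm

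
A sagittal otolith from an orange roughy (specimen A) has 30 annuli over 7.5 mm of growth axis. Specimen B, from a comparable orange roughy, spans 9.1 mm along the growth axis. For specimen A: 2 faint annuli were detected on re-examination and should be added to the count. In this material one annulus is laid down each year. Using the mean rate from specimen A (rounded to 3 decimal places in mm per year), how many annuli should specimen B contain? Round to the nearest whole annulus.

39 annuli

Specimen A: after corrections the count is 30 + 2 = 32 annuli.
A: Extension rate ≈ 7.5 / 32 = 0.234 mm/yr.
B spans 9.1 / 0.234 = 38.89 years ≈ 39 annuli.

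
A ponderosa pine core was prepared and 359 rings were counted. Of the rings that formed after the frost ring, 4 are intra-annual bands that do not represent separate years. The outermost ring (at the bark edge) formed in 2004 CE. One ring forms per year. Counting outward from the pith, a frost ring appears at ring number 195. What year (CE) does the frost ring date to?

1844 CE

The frost ring sits at ring 195 from the pith, so 359 − 195 = 164 rings formed after it.
Excluding 4 false rings: 164 − 4 = 160.
Counting back 160 years from 2004 CE places the frost ring in 2004 − 160 = 1844 CE.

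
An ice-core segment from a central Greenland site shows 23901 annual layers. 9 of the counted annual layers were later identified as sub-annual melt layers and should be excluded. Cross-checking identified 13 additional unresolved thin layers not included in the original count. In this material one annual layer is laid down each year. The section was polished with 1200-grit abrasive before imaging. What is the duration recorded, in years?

23905 years

Adjusted count: 23901 − 9 + 13 = 23905 annual layers.
At one annual layer per year, that is 23905 years.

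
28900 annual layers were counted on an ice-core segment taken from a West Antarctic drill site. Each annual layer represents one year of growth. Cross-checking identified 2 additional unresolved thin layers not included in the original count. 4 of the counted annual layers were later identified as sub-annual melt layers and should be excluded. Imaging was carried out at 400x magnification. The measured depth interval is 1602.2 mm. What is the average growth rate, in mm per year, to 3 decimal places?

After corrections the count is 28900 − 4 + 2 = 28898 annual layers.
Extension rate ≈ 1602.2 / 28898 = 0.055 mm per year.

0.055 mm per year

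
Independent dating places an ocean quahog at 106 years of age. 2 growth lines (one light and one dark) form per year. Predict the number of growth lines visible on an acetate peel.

106 years at 2 growth lines per year gives 106 × 2 = 212 growth lines.
So 212 growth lines should be present.

212 growth lines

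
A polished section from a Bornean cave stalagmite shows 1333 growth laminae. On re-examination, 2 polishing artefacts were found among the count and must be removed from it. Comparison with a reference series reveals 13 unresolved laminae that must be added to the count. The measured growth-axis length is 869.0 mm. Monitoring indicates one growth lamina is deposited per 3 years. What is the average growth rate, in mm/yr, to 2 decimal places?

0.22 mm/yr

After corrections the count is 1333 − 2 + 13 = 1344 growth laminae.
At 3 years per growth lamina, 1344 × 3 = 4032 years.
869.0 mm over 4032 years gives 869.0 / 4032 ≈ 0.22 mm/yr.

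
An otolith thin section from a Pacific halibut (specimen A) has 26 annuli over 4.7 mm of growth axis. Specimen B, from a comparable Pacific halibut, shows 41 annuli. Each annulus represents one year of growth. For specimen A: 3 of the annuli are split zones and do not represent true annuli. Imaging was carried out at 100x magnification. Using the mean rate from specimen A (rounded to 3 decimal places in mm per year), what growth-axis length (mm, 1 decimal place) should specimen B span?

8.4 mm

Specimen A: adjusted count: 26 − 3 = 23 annuli.
A: Mean rate = 4.7 mm / 23 years ≈ 0.204 mm/year.
Length of B = 0.204 × 41 = 8.4 mm.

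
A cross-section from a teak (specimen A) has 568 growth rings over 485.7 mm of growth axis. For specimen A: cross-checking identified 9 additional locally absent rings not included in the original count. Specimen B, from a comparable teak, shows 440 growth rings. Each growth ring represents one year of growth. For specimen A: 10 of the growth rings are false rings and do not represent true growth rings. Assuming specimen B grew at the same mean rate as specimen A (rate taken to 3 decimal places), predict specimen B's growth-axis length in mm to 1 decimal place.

Specimen A: adjusted count: 568 − 10 + 9 = 567 growth rings.
A: Extension rate ≈ 485.7 / 567 = 0.857 mm per year.
For B, 0.857 mm/year × 440 years = 377.1 mm.

377.1 mm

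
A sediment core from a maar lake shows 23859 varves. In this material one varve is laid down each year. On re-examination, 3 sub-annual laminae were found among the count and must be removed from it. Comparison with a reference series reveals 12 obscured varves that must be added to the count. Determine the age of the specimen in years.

After corrections the count is 23859 − 3 + 12 = 23868 varves.
One varve per year makes the duration 23868 years.

23868 years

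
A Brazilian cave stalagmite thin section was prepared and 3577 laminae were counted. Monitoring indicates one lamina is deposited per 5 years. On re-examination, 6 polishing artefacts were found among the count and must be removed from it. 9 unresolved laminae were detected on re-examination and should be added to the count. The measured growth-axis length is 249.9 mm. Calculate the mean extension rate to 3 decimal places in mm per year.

0.014 mm per year

True lamina count = 3577 − 6 + 9 = 3580.
3580 laminae at 5 years each span 3580 × 5 = 17900 years.
Mean rate = 249.9 mm / 17900 years ≈ 0.014 mm per year.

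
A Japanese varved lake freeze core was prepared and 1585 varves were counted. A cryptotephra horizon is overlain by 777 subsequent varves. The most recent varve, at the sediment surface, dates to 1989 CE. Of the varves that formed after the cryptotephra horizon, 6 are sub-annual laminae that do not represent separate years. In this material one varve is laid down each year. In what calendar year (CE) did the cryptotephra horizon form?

777 varves formed after the cryptotephra horizon.
Excluding 6 false varves: 777 − 6 = 771.
1989 − 771 = 1218 CE.

1218 CE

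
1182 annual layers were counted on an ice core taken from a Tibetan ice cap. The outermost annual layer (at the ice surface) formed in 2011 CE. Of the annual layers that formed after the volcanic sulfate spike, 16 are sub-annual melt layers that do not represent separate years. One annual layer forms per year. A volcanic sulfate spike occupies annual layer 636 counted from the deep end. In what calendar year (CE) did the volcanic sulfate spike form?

1481 CE

The volcanic sulfate spike sits at annual layer 636 from the deep end, so 1182 − 636 = 546 annual layers formed after it.
Excluding 16 false annual layers: 546 − 16 = 530.
Counting back 530 years from 2011 CE places the volcanic sulfate spike in 2011 − 530 = 1481 CE.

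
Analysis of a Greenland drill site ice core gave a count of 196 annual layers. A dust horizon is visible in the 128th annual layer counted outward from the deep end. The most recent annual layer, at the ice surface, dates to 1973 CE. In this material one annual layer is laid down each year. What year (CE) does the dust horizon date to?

1905 CE

196 − 128 = 68 annual layers lie beyond the dust horizon toward the ice surface.
1973 − 68 = 1905 CE.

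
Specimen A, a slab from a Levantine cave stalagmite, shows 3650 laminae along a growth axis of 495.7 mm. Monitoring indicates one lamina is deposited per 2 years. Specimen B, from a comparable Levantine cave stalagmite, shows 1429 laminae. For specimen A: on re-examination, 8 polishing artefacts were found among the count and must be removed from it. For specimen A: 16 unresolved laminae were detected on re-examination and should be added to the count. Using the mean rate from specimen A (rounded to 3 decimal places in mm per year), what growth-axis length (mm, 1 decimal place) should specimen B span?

194.3 mm

Specimen A: true lamina count = 3650 − 8 + 16 = 3658.
Specimen A: at 2 years per lamina, 3658 × 2 = 7316 years.
A: Extension rate ≈ 495.7 / 7316 = 0.068 mm per year.
Specimen B: multiplying by 2 years per lamina: 1429 × 2 = 2858 years. For B, 0.068 mm/year × 2858 years = 194.3 mm.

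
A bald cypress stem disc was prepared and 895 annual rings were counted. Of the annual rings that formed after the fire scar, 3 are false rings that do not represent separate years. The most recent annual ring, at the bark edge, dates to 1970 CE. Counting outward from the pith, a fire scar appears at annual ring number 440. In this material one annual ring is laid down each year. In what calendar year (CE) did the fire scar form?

1518 CE

895 − 440 = 455 annual rings lie beyond the fire scar toward the bark edge.
455 − 3 false = 452 true annual rings after the fire scar.
The annual ring at the bark edge is 1970 CE, so the fire scar dates to 1970 − 452 = 1518 CE.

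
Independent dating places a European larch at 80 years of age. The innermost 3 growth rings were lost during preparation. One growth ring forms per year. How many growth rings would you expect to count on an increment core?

At one growth ring per year, 80 years correspond to 80 growth rings.
80 − 3 missed = 77 growth rings expected in the prepared section.

77 growth rings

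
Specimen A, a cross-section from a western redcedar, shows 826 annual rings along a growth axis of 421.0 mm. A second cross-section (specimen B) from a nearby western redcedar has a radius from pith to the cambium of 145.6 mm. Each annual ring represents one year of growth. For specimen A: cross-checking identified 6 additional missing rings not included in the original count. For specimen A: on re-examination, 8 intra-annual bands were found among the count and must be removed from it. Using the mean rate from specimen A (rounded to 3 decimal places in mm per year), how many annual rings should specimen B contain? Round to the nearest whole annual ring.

Specimen A: correcting the raw count gives 826 − 8 + 6 = 824 true annual rings.
A: Extension rate ≈ 421.0 / 824 = 0.511 mm/yr.
For B, 145.6 / 0.511 = 284.93 years ≈ 285 annual rings.

285 annual rings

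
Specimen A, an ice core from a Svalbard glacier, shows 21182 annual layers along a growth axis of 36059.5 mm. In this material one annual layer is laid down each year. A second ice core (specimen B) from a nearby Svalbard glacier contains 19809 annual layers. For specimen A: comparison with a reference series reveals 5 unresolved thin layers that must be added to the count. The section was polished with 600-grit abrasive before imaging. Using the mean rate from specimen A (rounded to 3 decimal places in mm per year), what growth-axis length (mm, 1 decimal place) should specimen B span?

33714.9 mm

Specimen A: after corrections the count is 21182 + 5 = 21187 annual layers.
A: Mean rate = 36059.5 mm / 21187 years ≈ 1.702 mm/yr.
For B, 1.702 mm/year × 19809 years = 33714.9 mm.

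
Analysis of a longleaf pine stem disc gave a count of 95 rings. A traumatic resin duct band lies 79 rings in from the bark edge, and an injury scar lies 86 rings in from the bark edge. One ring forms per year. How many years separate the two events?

86 − 79 = 7 rings lie between the two events.
At one ring per year, 7 years elapsed between them.

7 years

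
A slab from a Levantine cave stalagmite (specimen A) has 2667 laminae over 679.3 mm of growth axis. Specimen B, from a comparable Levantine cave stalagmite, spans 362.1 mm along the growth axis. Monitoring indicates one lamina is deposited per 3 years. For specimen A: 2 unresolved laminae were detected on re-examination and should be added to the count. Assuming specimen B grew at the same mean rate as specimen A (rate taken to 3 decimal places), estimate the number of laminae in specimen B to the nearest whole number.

Specimen A: adjusted count: 2667 + 2 = 2669 laminae.
Specimen A: at 3 years per lamina, 2669 × 3 = 8007 years.
A: 679.3 mm over 8007 years gives 679.3 / 8007 ≈ 0.085 mm per year.
For B, 362.1 / 0.085 = 4260.00 years; at 3 years per lamina that is 4260.00 / 3 ≈ 1420 laminae.

1420 laminae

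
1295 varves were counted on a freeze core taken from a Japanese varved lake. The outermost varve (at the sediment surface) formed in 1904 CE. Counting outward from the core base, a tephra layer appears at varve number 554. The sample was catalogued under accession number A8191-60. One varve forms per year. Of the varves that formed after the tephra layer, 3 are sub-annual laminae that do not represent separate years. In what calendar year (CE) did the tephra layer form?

1166 CE

Between varve 554 and the sediment surface there are 1295 − 554 = 741 varves.
741 − 3 false = 738 true varves after the tephra layer.
Counting back 738 years from 1904 CE places the tephra layer in 1904 − 738 = 1166 CE.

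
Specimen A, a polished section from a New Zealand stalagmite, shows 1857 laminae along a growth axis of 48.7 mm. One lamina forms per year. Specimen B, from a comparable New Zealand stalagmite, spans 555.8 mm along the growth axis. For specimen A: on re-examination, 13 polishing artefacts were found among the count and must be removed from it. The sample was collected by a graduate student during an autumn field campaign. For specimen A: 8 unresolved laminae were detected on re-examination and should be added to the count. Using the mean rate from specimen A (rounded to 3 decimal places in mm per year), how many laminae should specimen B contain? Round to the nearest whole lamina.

Specimen A: after corrections the count is 1857 − 13 + 8 = 1852 laminae.
A: 48.7 mm over 1852 years gives 48.7 / 1852 ≈ 0.026 mm per year.
B spans 555.8 / 0.026 = 21376.92 years ≈ 21377 laminae.

21377 laminae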